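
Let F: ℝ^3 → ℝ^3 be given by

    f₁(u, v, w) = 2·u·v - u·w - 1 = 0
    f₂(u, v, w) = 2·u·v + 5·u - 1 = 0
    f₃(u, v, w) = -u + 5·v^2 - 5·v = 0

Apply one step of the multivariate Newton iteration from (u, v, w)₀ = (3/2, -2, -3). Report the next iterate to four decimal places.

(-2.9545, -0.6818, 0.9394)

At (3/2, -2, -3): F = (-2.5000, 0.5000, 28.5000).
Jacobian J = [[2·v - w, 2·u, -u], [2·v + 5, 2·u, 0], [-1, 10·v - 5, 0]].
At the point, J = [[-1.0000, 3.0000, -1.5000], [1.0000, 3.0000, 0.0000], [-1.0000, -25.0000, 0.0000]] (det J = 33.0000).
Solving J·Δ = −F gives Δ = (-4.4545, 1.3182, 3.9394).
Then the next iterate is (u, v, w)₁ = (-2.9545, -0.6818, 0.9394).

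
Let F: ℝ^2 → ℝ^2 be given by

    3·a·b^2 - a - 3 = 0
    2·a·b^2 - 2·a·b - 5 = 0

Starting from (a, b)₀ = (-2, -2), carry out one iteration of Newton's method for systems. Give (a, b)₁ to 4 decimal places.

At (-2, -2): F = (-25.0000, -29.0000).
Jacobian J = [[3·b^2 - 1, 6·a·b], [2·b^2 - 2·b, 4·a·b - 2·a]].
At the point, J = [[11.0000, 24.0000], [12.0000, 20.0000]] (det J = -68.0000).
Solving J·Δ = −F gives Δ = (2.8824, -0.2794).
Then the next iterate is (a, b)₁ = (0.8824, -2.2794).

(0.8824, -2.2794)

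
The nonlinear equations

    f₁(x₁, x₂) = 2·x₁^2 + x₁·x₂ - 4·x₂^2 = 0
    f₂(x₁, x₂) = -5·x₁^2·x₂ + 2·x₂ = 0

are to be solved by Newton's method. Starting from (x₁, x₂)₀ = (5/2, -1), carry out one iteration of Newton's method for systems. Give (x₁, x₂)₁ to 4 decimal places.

At (5/2, -1): F = (6.0000, 29.2500).
Jacobian J = [[4·x₁ + x₂, x₁ - 8·x₂], [-10·x₁·x₂, -5·x₁^2 + 2]].
At the point, J = [[9.0000, 10.5000], [25.0000, -29.2500]] (det J = -525.7500).
Solving J·Δ = −F gives Δ = (-0.9180, 0.2154).
Then the next iterate is (x₁, x₂)₁ = (1.5820, -0.7846).

(1.5820, -0.7846)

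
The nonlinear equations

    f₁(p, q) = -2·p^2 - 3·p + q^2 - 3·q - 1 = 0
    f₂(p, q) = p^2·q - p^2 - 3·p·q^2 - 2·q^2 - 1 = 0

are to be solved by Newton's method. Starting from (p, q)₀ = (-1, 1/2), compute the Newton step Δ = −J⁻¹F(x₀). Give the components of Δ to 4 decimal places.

(2.0000, 0.3750)

At (-1, 1/2): F = (-1.2500, -1.2500).
Jacobian J = [[-4·p - 3, 2·q - 3], [2·p·q - 2·p - 3·q^2, p^2 - 6·p·q - 4·q]].
At the point, J = [[1.0000, -2.0000], [0.2500, 2.0000]] (det J = 2.5000).
Solving J·Δ = −F gives Δ = (2.0000, 0.3750).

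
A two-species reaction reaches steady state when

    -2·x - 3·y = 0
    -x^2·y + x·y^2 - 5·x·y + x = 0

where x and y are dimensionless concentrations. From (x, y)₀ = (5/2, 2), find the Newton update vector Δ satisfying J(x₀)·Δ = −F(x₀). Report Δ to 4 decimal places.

(0.7727, -4.1818)

At (5/2, 2): F = (-11.0000, -25.0000).
Jacobian J = [[-2, -3], [-2·x·y + y^2 - 5·y + 1, -x^2 + 2·x·y - 5·x]].
At the point, J = [[-2.0000, -3.0000], [-15.0000, -8.7500]] (det J = -27.5000).
Solving J·Δ = −F gives Δ = (0.7727, -4.1818).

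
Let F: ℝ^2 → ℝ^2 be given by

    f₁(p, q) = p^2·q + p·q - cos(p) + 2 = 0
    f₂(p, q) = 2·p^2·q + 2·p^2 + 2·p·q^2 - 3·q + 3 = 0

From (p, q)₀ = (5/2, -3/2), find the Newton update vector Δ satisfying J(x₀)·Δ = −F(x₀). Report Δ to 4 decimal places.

(1.0397, 2.1782)

At (5/2, -3/2): F = (-10.323856, 12.5000).
Jacobian J = [[2·p·q + q + sin(p), p^2 + p], [4·p·q + 4·p + 2·q^2, 2·p^2 + 4·p·q - 3]].
At the point, J = [[-8.401528, 8.7500], [-0.5000, -5.5000]] (det J = 50.583403).
Solving J·Δ = −F gives Δ = (1.0397, 2.1782).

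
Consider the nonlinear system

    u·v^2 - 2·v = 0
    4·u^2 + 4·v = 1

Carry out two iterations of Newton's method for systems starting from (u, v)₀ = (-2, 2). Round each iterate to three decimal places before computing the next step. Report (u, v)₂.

(-0.146, 0.577)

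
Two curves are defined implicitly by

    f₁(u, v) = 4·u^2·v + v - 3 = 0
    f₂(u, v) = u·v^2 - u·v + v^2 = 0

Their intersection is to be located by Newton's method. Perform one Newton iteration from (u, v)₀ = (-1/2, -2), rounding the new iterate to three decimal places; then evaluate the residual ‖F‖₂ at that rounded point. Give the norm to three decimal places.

2.910

At (-1/2, -2): F = (-7.000, 1.000).
Jacobian J = [[8·u·v, 4·u^2 + 1], [v^2 - v, 2·u·v - u + 2·v]].
At the point, J = [[8.000, 2.000], [6.000, -1.500]] (det J = -24.000).
Solving J·Δ = −F gives Δ = (0.354, 2.083).
Then the next iterate is (u, v)₁ = (-0.146, 0.083).
Re-evaluating at (-0.146, 0.083): F = (-2.90992, 0.01800), so ‖F‖₂ = 2.910.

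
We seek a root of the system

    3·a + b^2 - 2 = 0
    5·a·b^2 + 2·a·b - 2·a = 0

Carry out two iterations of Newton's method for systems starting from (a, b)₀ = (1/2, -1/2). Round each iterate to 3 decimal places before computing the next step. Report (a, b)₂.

(0.416, -0.875)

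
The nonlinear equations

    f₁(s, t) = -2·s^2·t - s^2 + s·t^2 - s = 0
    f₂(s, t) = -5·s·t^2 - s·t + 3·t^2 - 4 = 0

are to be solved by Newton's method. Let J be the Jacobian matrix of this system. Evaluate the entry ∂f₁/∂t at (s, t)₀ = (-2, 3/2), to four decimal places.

∂f₁/∂t = -2·s^2 + 2·s·t.
At (-2, 3/2) this is -14.0000.

-14.0000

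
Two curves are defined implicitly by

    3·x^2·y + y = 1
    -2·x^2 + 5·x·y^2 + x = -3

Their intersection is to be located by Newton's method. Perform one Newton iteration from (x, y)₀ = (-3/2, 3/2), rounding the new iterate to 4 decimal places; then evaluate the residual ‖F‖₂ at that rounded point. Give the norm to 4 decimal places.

5.9926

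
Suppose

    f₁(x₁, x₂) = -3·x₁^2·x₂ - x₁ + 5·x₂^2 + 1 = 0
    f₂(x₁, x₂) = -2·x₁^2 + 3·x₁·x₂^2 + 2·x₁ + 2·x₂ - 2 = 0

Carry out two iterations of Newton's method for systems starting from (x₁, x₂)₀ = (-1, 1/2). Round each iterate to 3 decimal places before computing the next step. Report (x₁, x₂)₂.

(0.280, -0.552)

At (-1, 1/2): F = (1.750, -5.750).
Jacobian J = [[-6·x₁·x₂ - 1, -3·x₁^2 + 10·x₂], [-4·x₁ + 3·x₂^2 + 2, 6·x₁·x₂ + 2]].
At the point, J = [[2.000, 2.000], [6.750, -1.000]] (det J = -15.500).
Solving J·Δ = −F gives Δ = (0.629, -1.504).
Then the next iterate is (x₁, x₂)₁ = (-0.371, -1.004).
Round to (-0.371, -1.004) and repeat: F = (6.82565, -6.14720), J = [[-3.23490, -10.45292], [6.50805, 4.23490]].
Δ = (0.651, 0.452), so (x₁, x₂)₂ = (0.280, -0.552).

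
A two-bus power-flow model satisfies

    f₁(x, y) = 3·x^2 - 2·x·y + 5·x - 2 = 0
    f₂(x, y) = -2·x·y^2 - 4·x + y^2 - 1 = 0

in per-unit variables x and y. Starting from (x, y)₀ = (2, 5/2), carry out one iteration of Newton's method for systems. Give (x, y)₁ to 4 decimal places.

(0.9390, 1.8171)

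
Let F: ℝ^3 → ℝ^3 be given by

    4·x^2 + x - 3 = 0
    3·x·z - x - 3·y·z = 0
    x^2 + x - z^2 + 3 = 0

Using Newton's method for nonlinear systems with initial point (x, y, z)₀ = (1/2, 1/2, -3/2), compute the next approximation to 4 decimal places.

(0.8000, 0.9778, -2.2000)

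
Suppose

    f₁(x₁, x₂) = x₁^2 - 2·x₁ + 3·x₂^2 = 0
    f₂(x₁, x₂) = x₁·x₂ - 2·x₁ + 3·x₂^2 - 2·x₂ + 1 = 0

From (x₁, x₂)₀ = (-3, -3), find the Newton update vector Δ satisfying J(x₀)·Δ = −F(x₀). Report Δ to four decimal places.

(0.8936, 1.9362)

At (-3, -3): F = (42.0000, 49.0000).
Jacobian J = [[2·x₁ - 2, 6·x₂], [x₂ - 2, x₁ + 6·x₂ - 2]].
At the point, J = [[-8.0000, -18.0000], [-5.0000, -23.0000]] (det J = 94.0000).
Solving J·Δ = −F gives Δ = (0.8936, 1.9362).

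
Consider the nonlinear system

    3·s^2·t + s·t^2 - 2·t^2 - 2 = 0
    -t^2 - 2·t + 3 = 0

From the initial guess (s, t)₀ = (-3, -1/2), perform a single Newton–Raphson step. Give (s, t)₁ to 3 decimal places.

At (-3, -1/2): F = (-16.750, 3.750).
Jacobian J = [[6·s·t + t^2, 3·s^2 + 2·s·t - 4·t], [0, -2·t - 2]].
At the point, J = [[9.250, 32.000], [0.000, -1.000]] (det J = -9.250).
Solving J·Δ = −F gives Δ = (-11.162, 3.750).
Then the next iterate is (s, t)₁ = (-14.162, 3.250).

(-14.162, 3.250)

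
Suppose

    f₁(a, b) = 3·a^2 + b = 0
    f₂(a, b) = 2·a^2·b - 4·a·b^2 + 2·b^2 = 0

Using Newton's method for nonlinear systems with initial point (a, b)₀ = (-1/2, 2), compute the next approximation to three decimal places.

(0.462, 2.136)

At (-1/2, 2): F = (2.750, 17.000).
Jacobian J = [[6·a, 1], [4·a·b - 4·b^2, 2·a^2 - 8·a·b + 4·b]].
At the point, J = [[-3.000, 1.000], [-20.000, 16.500]] (det J = -29.500).
Solving J·Δ = −F gives Δ = (0.962, 0.136).
Then the next iterate is (a, b)₁ = (0.462, 2.136).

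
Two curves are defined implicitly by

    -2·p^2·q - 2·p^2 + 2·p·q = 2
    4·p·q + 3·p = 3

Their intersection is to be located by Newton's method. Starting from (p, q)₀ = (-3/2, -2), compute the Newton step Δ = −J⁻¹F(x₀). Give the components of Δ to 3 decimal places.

At (-3/2, -2): F = (8.500, 4.500).
Jacobian J = [[-4·p·q - 4·p + 2·q, -2·p^2 + 2·p], [4·q + 3, 4·p]].
At the point, J = [[-10.000, -7.500], [-5.000, -6.000]] (det J = 22.500).
Solving J·Δ = −F gives Δ = (0.767, 0.111).

(0.767, 0.111)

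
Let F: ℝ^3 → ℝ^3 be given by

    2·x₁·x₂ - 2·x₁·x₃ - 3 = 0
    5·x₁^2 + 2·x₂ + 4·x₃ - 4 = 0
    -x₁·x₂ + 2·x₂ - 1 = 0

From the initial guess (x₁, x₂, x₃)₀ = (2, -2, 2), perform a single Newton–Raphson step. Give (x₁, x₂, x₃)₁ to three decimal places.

At (2, -2, 2): F = (-19.000, 20.000, -1.000).
Jacobian J = [[2·x₂ - 2·x₃, 2·x₁, -2·x₁], [10·x₁, 2, 4], [-x₂, -x₁ + 2, 0]].
At the point, J = [[-8.000, 4.000, -4.000], [20.000, 2.000, 4.000], [2.000, 0.000, 0.000]] (det J = 48.000).
Solving J·Δ = −F gives Δ = (0.500, -1.167, -6.917).
Then the next iterate is (x₁, x₂, x₃)₁ = (2.500, -3.167, -4.917).

(2.500, -3.167, -4.917)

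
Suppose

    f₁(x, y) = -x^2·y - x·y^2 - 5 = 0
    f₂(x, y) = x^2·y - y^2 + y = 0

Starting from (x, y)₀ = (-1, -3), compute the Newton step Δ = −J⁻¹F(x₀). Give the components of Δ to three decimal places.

(-0.628, 2.346)

At (-1, -3): F = (7.000, -15.000).
Jacobian J = [[-2·x·y - y^2, -x^2 - 2·x·y], [2·x·y, x^2 - 2·y + 1]].
At the point, J = [[-15.000, -7.000], [6.000, 8.000]] (det J = -78.000).
Solving J·Δ = −F gives Δ = (-0.628, 2.346).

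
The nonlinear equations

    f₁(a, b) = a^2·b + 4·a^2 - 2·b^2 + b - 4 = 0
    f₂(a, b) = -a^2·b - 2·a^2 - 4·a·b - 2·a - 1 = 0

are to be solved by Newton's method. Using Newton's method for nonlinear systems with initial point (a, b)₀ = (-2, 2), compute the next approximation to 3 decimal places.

(-1.167, 0.000)

At (-2, 2): F = (14.000, 3.000).
Jacobian J = [[2·a·b + 8·a, a^2 - 4·b + 1], [-2·a·b - 4·a - 4·b - 2, -a^2 - 4·a]].
At the point, J = [[-24.000, -3.000], [6.000, 4.000]] (det J = -78.000).
Solving J·Δ = −F gives Δ = (0.833, -2.000).
Then the next iterate is (a, b)₁ = (-1.167, 0.000).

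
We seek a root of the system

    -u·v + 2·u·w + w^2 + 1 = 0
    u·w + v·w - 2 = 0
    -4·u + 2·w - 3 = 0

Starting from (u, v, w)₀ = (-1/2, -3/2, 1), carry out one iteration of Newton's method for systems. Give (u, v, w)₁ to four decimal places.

At (-1/2, -3/2, 1): F = (0.2500, -4.0000, 1.0000).
Jacobian J = [[-v + 2·w, -u, 2·u + 2·w], [w, w, u + v], [-4, 0, 2]].
At the point, J = [[3.5000, 0.5000, 1.0000], [1.0000, 1.0000, -2.0000], [-4.0000, 0.0000, 2.0000]] (det J = 14.0000).
Solving J·Δ = −F gives Δ = (-0.1786, 2.4643, -0.8571).
Then the next iterate is (u, v, w)₁ = (-0.6786, 0.9643, 0.1429).

(-0.6786, 0.9643, 0.1429)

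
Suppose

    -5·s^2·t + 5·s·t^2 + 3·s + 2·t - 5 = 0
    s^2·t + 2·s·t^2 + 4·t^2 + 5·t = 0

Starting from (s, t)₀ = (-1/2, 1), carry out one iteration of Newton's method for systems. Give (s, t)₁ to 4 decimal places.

At (-1/2, 1): F = (-8.2500, 8.2500).
Jacobian J = [[-10·s·t + 5·t^2 + 3, -5·s^2 + 10·s·t + 2], [2·s·t + 2·t^2, s^2 + 4·s·t + 8·t + 5]].
At the point, J = [[13.0000, -4.2500], [1.0000, 11.2500]] (det J = 150.5000).
Solving J·Δ = −F gives Δ = (0.3837, -0.7674).
Then the next iterate is (s, t)₁ = (-0.1163, 0.2326).

(-0.1163, 0.2326)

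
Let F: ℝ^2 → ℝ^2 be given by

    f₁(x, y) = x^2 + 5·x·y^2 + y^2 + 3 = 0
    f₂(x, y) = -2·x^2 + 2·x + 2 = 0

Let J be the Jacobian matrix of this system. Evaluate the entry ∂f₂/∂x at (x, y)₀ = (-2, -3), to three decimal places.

10.000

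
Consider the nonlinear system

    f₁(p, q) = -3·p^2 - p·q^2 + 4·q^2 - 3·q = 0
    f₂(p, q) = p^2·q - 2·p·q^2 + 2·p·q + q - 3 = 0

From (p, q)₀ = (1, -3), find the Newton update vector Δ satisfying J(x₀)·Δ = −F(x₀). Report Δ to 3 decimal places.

At (1, -3): F = (33.000, -33.000).
Jacobian J = [[-6·p - q^2, -2·p·q + 8·q - 3], [2·p·q - 2·q^2 + 2·q, p^2 - 4·p·q + 2·p + 1]].
At the point, J = [[-15.000, -21.000], [-30.000, 16.000]] (det J = -870.000).
Solving J·Δ = −F gives Δ = (-0.190, 1.707).

(-0.190, 1.707)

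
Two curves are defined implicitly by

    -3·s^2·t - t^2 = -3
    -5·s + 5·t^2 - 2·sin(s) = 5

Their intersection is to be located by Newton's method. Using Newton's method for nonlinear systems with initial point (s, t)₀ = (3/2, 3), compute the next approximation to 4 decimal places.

At (3/2, 3): F = (-26.2500, 30.505010).
Jacobian J = [[-6·s·t, -3·s^2 - 2·t], [-2·cos(s) - 5, 10·t]].
At the point, J = [[-27.0000, -12.7500], [-5.141474, 30.0000]] (det J = -875.553799).
Solving J·Δ = −F gives Δ = (-0.4552, -1.0948).
Then the next iterate is (s, t)₁ = (1.0448, 1.9052).

(1.0448, 1.9052)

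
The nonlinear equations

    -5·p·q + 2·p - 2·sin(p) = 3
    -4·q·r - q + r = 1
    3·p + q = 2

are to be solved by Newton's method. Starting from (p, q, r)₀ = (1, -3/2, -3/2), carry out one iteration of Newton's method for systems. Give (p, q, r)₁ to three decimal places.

At (1, -3/2, -3/2): F = (4.81706, -10.000, -0.500).
Jacobian J = [[-5·q - 2·cos(p) + 2, -5·p, 0], [0, -4·r - 1, -4·q + 1], [3, 1, 0]].
At the point, J = [[8.41940, -5.000, 0.000], [0.000, 5.000, 7.000], [3.000, 1.000, 0.000]] (det J = -163.93577).
Solving J·Δ = −F gives Δ = (-0.099, 0.797, 0.859).
Then the next iterate is (p, q, r)₁ = (0.901, -0.703, -0.641).

(0.901, -0.703, -0.641)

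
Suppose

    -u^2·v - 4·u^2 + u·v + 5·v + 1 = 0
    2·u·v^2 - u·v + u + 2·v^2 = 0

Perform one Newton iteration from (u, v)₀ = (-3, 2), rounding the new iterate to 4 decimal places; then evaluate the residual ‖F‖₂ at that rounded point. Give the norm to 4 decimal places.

At (-3, 2): F = (-49.0000, -13.0000).
Jacobian J = [[-2·u·v - 8·u + v, -u^2 + u + 5], [2·v^2 - v + 1, 4·u·v - u + 4·v]].
At the point, J = [[38.0000, -7.0000], [7.0000, -13.0000]] (det J = -445.0000).
Solving J·Δ = −F gives Δ = (1.2270, -0.3393).
Then the next iterate is (u, v)₁ = (-1.7730, 1.6607).
Re-evaluating at (-1.7730, 1.6607): F = (-11.435496, -3.092330), so ‖F‖₂ = 11.8462.

11.8462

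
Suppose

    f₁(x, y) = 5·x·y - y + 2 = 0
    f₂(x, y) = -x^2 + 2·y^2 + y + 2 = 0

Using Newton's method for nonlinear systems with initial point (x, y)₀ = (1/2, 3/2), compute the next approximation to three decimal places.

At (1/2, 3/2): F = (4.250, 7.750).
Jacobian J = [[5·y, 5·x - 1], [-2·x, 4·y + 1]].
At the point, J = [[7.500, 1.500], [-1.000, 7.000]] (det J = 54.000).
Solving J·Δ = −F gives Δ = (-0.336, -1.155).
Then the next iterate is (x, y)₁ = (0.164, 0.345).

(0.164, 0.345)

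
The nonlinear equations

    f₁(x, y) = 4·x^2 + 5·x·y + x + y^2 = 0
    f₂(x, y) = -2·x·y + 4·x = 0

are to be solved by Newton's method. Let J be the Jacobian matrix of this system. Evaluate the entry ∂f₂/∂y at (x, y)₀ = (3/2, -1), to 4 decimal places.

-3.0000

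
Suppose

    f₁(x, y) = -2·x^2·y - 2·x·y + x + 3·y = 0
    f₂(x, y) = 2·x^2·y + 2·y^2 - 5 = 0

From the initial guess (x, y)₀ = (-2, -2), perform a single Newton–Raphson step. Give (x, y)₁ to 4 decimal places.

(-1.1875, -10.9375)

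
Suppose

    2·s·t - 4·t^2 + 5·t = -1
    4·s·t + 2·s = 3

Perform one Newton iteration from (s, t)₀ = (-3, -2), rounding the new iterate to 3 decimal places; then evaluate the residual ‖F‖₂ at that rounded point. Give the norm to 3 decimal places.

3.606

At (-3, -2): F = (-13.000, 15.000).
Jacobian J = [[2·t, 2·s - 8·t + 5], [4·t + 2, 4·s]].
At the point, J = [[-4.000, 15.000], [-6.000, -12.000]] (det J = 138.000).
Solving J·Δ = −F gives Δ = (0.500, 1.000).
Then the next iterate is (s, t)₁ = (-2.500, -1.000).
Re-evaluating at (-2.500, -1.000): F = (-3.000, 2.000), so ‖F‖₂ = 3.606.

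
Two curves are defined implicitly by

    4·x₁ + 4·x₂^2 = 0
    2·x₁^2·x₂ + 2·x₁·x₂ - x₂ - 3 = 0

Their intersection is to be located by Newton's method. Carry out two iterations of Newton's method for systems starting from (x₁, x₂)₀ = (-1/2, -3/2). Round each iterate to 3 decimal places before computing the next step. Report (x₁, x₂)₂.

(-2.423, -1.606)

At (-1/2, -3/2): F = (7.000, -0.750).
Jacobian J = [[4, 8·x₂], [4·x₁·x₂ + 2·x₂, 2·x₁^2 + 2·x₁ - 1]].
At the point, J = [[4.000, -12.000], [0.000, -1.500]] (det J = -6.000).
Solving J·Δ = −F gives Δ = (-3.250, -0.500).
Then the next iterate is (x₁, x₂)₁ = (-3.750, -2.000).
Round to (-3.750, -2.000) and repeat: F = (1.000, -42.250), J = [[4.000, -16.000], [26.000, 19.625]].
Δ = (1.327, 0.394), so (x₁, x₂)₂ = (-2.423, -1.606).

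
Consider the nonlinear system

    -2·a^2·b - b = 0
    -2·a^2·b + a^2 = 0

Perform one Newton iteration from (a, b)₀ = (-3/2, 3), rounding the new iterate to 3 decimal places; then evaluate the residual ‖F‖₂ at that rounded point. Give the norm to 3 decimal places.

7346.157

At (-3/2, 3): F = (-16.500, -11.250).
Jacobian J = [[-4·a·b, -2·a^2 - 1], [-4·a·b + 2·a, -2·a^2]].
At the point, J = [[18.000, -5.500], [15.000, -4.500]] (det J = 1.500).
Solving J·Δ = −F gives Δ = (-8.250, -30.000).
Then the next iterate is (a, b)₁ = (-9.750, -27.000).
Re-evaluating at (-9.750, -27.000): F = (5160.375, 5228.43750), so ‖F‖₂ = 7346.157.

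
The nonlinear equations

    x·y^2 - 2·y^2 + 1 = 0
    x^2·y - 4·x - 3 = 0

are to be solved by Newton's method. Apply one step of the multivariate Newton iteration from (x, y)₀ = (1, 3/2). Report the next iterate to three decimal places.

(-22.667, -16.667)

At (1, 3/2): F = (-1.250, -5.500).
Jacobian J = [[y^2, 2·x·y - 4·y], [2·x·y - 4, x^2]].
At the point, J = [[2.250, -3.000], [-1.000, 1.000]] (det J = -0.750).
Solving J·Δ = −F gives Δ = (-23.667, -18.167).
Then the next iterate is (x, y)₁ = (-22.667, -16.667).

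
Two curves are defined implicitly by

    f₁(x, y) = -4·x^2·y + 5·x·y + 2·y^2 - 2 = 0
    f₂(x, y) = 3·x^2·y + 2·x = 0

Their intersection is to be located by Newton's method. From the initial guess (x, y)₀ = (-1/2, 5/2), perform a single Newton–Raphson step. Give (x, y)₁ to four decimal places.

At (-1/2, 5/2): F = (1.7500, 0.8750).
Jacobian J = [[-8·x·y + 5·y, -4·x^2 + 5·x + 4·y], [6·x·y + 2, 3·x^2]].
At the point, J = [[22.5000, 6.5000], [-5.5000, 0.7500]] (det J = 52.6250).
Solving J·Δ = −F gives Δ = (0.0831, -0.5570).
Then the next iterate is (x, y)₁ = (-0.4169, 1.9430).

(-0.4169, 1.9430)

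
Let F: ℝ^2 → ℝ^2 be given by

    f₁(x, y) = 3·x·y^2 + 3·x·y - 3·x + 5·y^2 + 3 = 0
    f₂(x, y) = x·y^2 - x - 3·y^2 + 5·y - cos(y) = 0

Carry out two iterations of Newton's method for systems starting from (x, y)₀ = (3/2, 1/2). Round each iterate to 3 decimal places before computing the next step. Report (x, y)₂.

At (3/2, 1/2): F = (3.125, -0.25258).
Jacobian J = [[3·y^2 + 3·y - 3, 6·x·y + 3·x + 10·y], [y^2 - 1, 2·x·y - 6·y + sin(y) + 5]].
At the point, J = [[-0.750, 14.000], [-0.750, 3.97943]] (det J = 7.51543).
Solving J·Δ = −F gives Δ = (-2.125, -0.337).
Then the next iterate is (x, y)₁ = (-0.625, 0.163).
Round to (-0.625, 0.163) and repeat: F = (4.65240, 0.35694), J = [[-2.43129, -0.85625], [-0.97343, 3.98053]].
Δ = (1.791, 0.348), so (x, y)₂ = (1.166, 0.511).

(1.166, 0.511)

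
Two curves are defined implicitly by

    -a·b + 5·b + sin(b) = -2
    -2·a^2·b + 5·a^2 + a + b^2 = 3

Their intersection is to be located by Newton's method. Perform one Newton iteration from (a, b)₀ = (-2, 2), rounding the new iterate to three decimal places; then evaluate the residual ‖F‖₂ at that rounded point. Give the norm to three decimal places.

5.479

At (-2, 2): F = (16.90930, 3.000).
Jacobian J = [[-b, -a + cos(b) + 5], [-4·a·b + 10·a + 1, -2·a^2 + 2·b]].
At the point, J = [[-2.000, 6.58385], [-3.000, -4.000]] (det J = 27.75156).
Solving J·Δ = −F gives Δ = (3.149, -1.612).
Then the next iterate is (a, b)₁ = (1.149, 0.388).
Re-evaluating at (1.149, 0.388): F = (3.87253, 3.87607), so ‖F‖₂ = 5.479.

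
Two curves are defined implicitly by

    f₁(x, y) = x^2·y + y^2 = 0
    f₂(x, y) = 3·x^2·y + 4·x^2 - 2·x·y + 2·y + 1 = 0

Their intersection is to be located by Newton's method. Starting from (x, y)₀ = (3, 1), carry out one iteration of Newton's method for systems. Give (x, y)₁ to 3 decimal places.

(1.576, 0.868)

At (3, 1): F = (10.000, 60.000).
Jacobian J = [[2·x·y, x^2 + 2·y], [6·x·y + 8·x - 2·y, 3·x^2 - 2·x + 2]].
At the point, J = [[6.000, 11.000], [40.000, 23.000]] (det J = -302.000).
Solving J·Δ = −F gives Δ = (-1.424, -0.132).
Then the next iterate is (x, y)₁ = (1.576, 0.868).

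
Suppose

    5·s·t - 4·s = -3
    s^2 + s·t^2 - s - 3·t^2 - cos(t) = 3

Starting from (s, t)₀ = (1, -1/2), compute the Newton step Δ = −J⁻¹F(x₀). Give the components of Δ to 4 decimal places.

(1.0268, 2.0348)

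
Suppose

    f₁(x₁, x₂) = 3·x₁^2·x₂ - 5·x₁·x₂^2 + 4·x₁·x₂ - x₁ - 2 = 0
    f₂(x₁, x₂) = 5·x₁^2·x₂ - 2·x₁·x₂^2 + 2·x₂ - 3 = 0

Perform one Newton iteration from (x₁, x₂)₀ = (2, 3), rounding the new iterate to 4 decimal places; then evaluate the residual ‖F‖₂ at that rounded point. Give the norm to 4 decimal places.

13.1671

At (2, 3): F = (-34.0000, 27.0000).
Jacobian J = [[6·x₁·x₂ - 5·x₂^2 + 4·x₂ - 1, 3·x₁^2 - 10·x₁·x₂ + 4·x₁], [10·x₁·x₂ - 2·x₂^2, 5·x₁^2 - 4·x₁·x₂ + 2]].
At the point, J = [[2.0000, -40.0000], [42.0000, -2.0000]] (det J = 1676.0000).
Solving J·Δ = −F gives Δ = (-0.6850, -0.8842).
Then the next iterate is (x₁, x₂)₁ = (1.3150, 2.1158).
Re-evaluating at (1.3150, 2.1158): F = (-10.643518, 7.751588), so ‖F‖₂ = 13.1671.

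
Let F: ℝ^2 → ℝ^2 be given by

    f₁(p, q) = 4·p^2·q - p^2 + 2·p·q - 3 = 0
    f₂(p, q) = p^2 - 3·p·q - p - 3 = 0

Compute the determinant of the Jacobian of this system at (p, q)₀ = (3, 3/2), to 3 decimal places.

J = [[8·p·q - 2·p + 2·q, 4·p^2 + 2·p], [2·p - 3·q - 1, -3·p]].
At the point, J = [[33.000, 42.000], [0.500, -9.000]].
det J = -318.000.

-318.000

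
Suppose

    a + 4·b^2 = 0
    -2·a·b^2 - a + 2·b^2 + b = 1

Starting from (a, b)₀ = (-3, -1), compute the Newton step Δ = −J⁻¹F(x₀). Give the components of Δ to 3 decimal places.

At (-3, -1): F = (1.000, 9.000).
Jacobian J = [[1, 8·b], [-2·b^2 - 1, -4·a·b + 4·b + 1]].
At the point, J = [[1.000, -8.000], [-3.000, -15.000]] (det J = -39.000).
Solving J·Δ = −F gives Δ = (1.462, 0.308).

(1.462, 0.308)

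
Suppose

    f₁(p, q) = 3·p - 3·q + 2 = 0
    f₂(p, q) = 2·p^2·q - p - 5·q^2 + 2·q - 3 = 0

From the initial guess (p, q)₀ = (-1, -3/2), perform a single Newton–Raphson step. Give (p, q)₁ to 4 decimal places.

(-1.1215, -0.4549)

At (-1, -3/2): F = (3.5000, -19.2500).
Jacobian J = [[3, -3], [4·p·q - 1, 2·p^2 - 10·q + 2]].
At the point, J = [[3.0000, -3.0000], [5.0000, 19.0000]] (det J = 72.0000).
Solving J·Δ = −F gives Δ = (-0.1215, 1.0451).
Then the next iterate is (p, q)₁ = (-1.1215, -0.4549).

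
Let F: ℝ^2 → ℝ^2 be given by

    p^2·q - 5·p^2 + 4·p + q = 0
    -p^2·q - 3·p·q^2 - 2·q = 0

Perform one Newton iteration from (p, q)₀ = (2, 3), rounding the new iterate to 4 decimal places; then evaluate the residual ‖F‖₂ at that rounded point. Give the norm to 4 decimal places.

21.7253

At (2, 3): F = (3.0000, -72.0000).
Jacobian J = [[2·p·q - 10·p + 4, p^2 + 1], [-2·p·q - 3·q^2, -p^2 - 6·p·q - 2]].
At the point, J = [[-4.0000, 5.0000], [-39.0000, -42.0000]] (det J = 363.0000).
Solving J·Δ = −F gives Δ = (-0.6446, -1.1157).
Then the next iterate is (p, q)₁ = (1.3554, 1.8843).
Re-evaluating at (1.3554, 1.8843): F = (1.582019, -21.667660), so ‖F‖₂ = 21.7253.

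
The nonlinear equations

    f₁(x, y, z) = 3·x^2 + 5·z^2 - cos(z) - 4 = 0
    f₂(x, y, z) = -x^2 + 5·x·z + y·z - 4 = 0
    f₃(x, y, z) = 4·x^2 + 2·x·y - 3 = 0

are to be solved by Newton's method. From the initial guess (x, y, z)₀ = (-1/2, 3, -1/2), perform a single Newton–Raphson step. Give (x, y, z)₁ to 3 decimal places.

At (-1/2, 3, -1/2): F = (-2.87758, -4.500, -5.000).
Jacobian J = [[6·x, 0, 10·z + sin(z)], [-2·x + 5·z, z, 5·x + y], [8·x + 2·y, 2·x, 0]].
At the point, J = [[-3.000, 0.000, -5.47943], [-1.500, -0.500, 0.500], [2.000, -1.000, 0.000]] (det J = -15.19856).
Solving J·Δ = −F gives Δ = (-0.816, -6.631, -0.079).
Then the next iterate is (x, y, z)₁ = (-1.316, -3.631, -0.579).

(-1.316, -3.631, -0.579)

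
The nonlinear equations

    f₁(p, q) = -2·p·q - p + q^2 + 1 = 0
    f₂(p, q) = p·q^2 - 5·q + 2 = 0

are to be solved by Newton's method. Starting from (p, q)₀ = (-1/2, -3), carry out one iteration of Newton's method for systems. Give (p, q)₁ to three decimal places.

At (-1/2, -3): F = (7.500, 12.500).
Jacobian J = [[-2·q - 1, -2·p + 2·q], [q^2, 2·p·q - 5]].
At the point, J = [[5.000, -5.000], [9.000, -2.000]] (det J = 35.000).
Solving J·Δ = −F gives Δ = (-1.357, 0.143).
Then the next iterate is (p, q)₁ = (-1.857, -2.857).

(-1.857, -2.857)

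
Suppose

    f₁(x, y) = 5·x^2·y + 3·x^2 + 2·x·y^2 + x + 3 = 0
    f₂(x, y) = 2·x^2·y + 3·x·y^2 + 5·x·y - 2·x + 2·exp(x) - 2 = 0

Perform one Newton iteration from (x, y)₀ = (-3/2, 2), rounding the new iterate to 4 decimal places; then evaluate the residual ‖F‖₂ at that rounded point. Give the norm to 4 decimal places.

At (-3/2, 2): F = (18.7500, -22.553740).
Jacobian J = [[10·x·y + 6·x + 2·y^2 + 1, 5·x^2 + 4·x·y], [4·x·y + 3·y^2 + 5·y + 2·exp(x) - 2, 2·x^2 + 6·x·y + 5·x]].
At the point, J = [[-30.0000, -0.7500], [8.446260, -21.0000]] (det J = 636.334695).
Solving J·Δ = −F gives Δ = (0.6454, -0.8144).
Then the next iterate is (x, y)₁ = (-0.8546, 1.1856).
Re-evaluating at (-0.8546, 1.1856): F = (6.263353, -6.377976), so ‖F‖₂ = 8.9391.

8.9391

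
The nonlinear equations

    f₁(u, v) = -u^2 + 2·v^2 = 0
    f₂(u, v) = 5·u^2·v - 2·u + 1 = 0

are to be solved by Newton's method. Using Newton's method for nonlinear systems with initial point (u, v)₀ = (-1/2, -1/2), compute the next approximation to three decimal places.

(-1.861, -1.056)

At (-1/2, -1/2): F = (0.250, 1.375).
Jacobian J = [[-2·u, 4·v], [10·u·v - 2, 5·u^2]].
At the point, J = [[1.000, -2.000], [0.500, 1.250]] (det J = 2.250).
Solving J·Δ = −F gives Δ = (-1.361, -0.556).
Then the next iterate is (u, v)₁ = (-1.861, -1.056).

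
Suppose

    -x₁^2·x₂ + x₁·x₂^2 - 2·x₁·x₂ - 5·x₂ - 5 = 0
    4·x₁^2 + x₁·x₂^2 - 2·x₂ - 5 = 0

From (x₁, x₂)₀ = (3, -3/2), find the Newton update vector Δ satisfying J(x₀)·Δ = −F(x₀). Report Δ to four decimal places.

(-1.3772, 0.4181)

At (3, -3/2): F = (31.7500, 40.7500).
Jacobian J = [[-2·x₁·x₂ + x₂^2 - 2·x₂, -x₁^2 + 2·x₁·x₂ - 2·x₁ - 5], [8·x₁ + x₂^2, 2·x₁·x₂ - 2]].
At the point, J = [[14.2500, -29.0000], [26.2500, -11.0000]] (det J = 604.5000).
Solving J·Δ = −F gives Δ = (-1.3772, 0.4181).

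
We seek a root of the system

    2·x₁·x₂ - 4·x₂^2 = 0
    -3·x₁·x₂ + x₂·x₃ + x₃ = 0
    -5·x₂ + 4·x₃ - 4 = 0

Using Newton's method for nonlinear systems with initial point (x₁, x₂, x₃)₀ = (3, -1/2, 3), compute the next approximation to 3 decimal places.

(0.364, -0.364, 0.545)

At (3, -1/2, 3): F = (-4.000, 6.000, 10.500).
Jacobian J = [[2·x₂, 2·x₁ - 8·x₂, 0], [-3·x₂, -3·x₁ + x₃, x₂ + 1], [0, -5, 4]].
At the point, J = [[-1.000, 10.000, 0.000], [1.500, -6.000, 0.500], [0.000, -5.000, 4.000]] (det J = -38.500).
Solving J·Δ = −F gives Δ = (-2.636, 0.136, -2.455).
Then the next iterate is (x₁, x₂, x₃)₁ = (0.364, -0.364, 0.545).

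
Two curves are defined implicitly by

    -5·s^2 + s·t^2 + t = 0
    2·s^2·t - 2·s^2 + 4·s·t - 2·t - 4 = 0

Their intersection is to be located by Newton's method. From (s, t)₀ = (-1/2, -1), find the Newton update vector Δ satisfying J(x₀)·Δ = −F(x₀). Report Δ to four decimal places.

At (-1/2, -1): F = (-2.7500, -1.0000).
Jacobian J = [[-10·s + t^2, 2·s·t + 1], [4·s·t - 4·s + 4·t, 2·s^2 + 4·s - 2]].
At the point, J = [[6.0000, 2.0000], [0.0000, -3.5000]] (det J = -21.0000).
Solving J·Δ = −F gives Δ = (0.5536, -0.2857).

(0.5536, -0.2857)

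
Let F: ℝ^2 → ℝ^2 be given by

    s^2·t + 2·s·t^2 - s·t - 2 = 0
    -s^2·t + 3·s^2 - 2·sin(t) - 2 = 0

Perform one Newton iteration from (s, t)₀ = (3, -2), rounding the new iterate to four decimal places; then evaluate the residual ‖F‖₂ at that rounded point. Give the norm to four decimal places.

At (3, -2): F = (10.0000, 44.818595).
Jacobian J = [[2·s·t + 2·t^2 - t, s^2 + 4·s·t - s], [-2·s·t + 6·s, -s^2 - 2·cos(t)]].
At the point, J = [[-2.0000, -18.0000], [30.0000, -8.167706]] (det J = 556.335413).
Solving J·Δ = −F gives Δ = (-1.3033, 0.7004).
Then the next iterate is (s, t)₁ = (1.6967, -1.2996).
Re-evaluating at (1.6967, -1.2996): F = (2.195072, 12.304552), so ‖F‖₂ = 12.4988.

12.4988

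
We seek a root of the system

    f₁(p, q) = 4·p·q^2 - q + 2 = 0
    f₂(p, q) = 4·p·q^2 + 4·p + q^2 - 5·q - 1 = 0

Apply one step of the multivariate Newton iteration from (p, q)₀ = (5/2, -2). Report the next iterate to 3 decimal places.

At (5/2, -2): F = (44.000, 63.000).
Jacobian J = [[4·q^2, 8·p·q - 1], [4·q^2 + 4, 8·p·q + 2·q - 5]].
At the point, J = [[16.000, -41.000], [20.000, -49.000]] (det J = 36.000).
Solving J·Δ = −F gives Δ = (-11.861, -3.556).
Then the next iterate is (p, q)₁ = (-9.361, -5.556).

(-9.361, -5.556)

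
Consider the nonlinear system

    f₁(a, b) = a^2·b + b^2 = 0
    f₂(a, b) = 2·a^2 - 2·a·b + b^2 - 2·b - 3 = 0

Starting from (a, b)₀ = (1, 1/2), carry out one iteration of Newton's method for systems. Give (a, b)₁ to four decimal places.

At (1, 1/2): F = (0.7500, -2.7500).
Jacobian J = [[2·a·b, a^2 + 2·b], [4·a - 2·b, -2·a + 2·b - 2]].
At the point, J = [[1.0000, 2.0000], [3.0000, -3.0000]] (det J = -9.0000).
Solving J·Δ = −F gives Δ = (0.3611, -0.5556).
Then the next iterate is (a, b)₁ = (1.3611, -0.0556).

(1.3611, -0.0556)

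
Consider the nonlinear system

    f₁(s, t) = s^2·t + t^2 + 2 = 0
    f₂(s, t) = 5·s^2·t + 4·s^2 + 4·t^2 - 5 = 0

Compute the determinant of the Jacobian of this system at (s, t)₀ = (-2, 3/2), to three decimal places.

J = [[2·s·t, s^2 + 2·t], [10·s·t + 8·s, 5·s^2 + 8·t]].
At the point, J = [[-6.000, 7.000], [-46.000, 32.000]].
det J = 130.000.

130.000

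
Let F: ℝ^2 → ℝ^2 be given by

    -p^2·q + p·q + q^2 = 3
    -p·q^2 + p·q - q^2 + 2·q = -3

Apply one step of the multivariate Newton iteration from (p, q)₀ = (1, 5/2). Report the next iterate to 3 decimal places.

At (1, 5/2): F = (3.250, -2.000).
Jacobian J = [[-2·p·q + q, -p^2 + p + 2·q], [-q^2 + q, -2·p·q + p - 2·q + 2]].
At the point, J = [[-2.500, 5.000], [-3.750, -7.000]] (det J = 36.250).
Solving J·Δ = −F gives Δ = (0.352, -0.474).
Then the next iterate is (p, q)₁ = (1.352, 2.026).

(1.352, 2.026)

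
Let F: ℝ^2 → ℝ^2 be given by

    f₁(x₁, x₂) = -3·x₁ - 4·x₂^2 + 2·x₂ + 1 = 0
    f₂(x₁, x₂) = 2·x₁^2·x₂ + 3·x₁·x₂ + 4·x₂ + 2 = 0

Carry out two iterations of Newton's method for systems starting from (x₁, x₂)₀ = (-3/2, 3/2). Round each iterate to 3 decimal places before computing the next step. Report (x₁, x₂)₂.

(-6.443, 3.905)

At (-3/2, 3/2): F = (-0.500, 8.000).
Jacobian J = [[-3, -8·x₂ + 2], [4·x₁·x₂ + 3·x₂, 2·x₁^2 + 3·x₁ + 4]].
At the point, J = [[-3.000, -10.000], [-4.500, 4.000]] (det J = -57.000).
Solving J·Δ = −F gives Δ = (1.368, -0.461).
Then the next iterate is (x₁, x₂)₁ = (-0.132, 1.039).
Round to (-0.132, 1.039) and repeat: F = (-0.84408, 5.78076), J = [[-3.000, -6.312], [2.56841, 3.63885]].
Δ = (-6.311, 2.866), so (x₁, x₂)₂ = (-6.443, 3.905).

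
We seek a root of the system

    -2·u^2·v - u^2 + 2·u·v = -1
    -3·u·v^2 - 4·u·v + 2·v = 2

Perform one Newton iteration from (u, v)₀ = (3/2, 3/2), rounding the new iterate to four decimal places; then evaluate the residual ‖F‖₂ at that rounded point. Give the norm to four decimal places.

At (3/2, 3/2): F = (-3.5000, -18.1250).
Jacobian J = [[-4·u·v - 2·u + 2·v, -2·u^2 + 2·u], [-3·v^2 - 4·v, -6·u·v - 4·u + 2]].
At the point, J = [[-9.0000, -1.5000], [-12.7500, -17.5000]] (det J = 138.3750).
Solving J·Δ = −F gives Δ = (-0.2462, -0.8564).
Then the next iterate is (u, v)₁ = (1.2538, 0.6436).
Re-evaluating at (1.2538, 0.6436): F = (-0.981620, -5.498633), so ‖F‖₂ = 5.5856.

5.5856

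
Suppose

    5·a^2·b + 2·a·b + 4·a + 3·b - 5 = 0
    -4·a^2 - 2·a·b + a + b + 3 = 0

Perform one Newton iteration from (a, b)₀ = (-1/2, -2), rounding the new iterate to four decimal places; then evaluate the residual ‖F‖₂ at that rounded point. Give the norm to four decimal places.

At (-1/2, -2): F = (-13.5000, -2.5000).
Jacobian J = [[10·a·b + 2·b + 4, 5·a^2 + 2·a + 3], [-8·a - 2·b + 1, -2·a + 1]].
At the point, J = [[10.0000, 3.2500], [9.0000, 2.0000]] (det J = -9.2500).
Solving J·Δ = −F gives Δ = (-2.0405, 10.4324).
Then the next iterate is (a, b)₁ = (-2.5405, 8.4324).
Re-evaluating at (-2.5405, 8.4324): F = (239.409637, 25.920363), so ‖F‖₂ = 240.8087.

240.8087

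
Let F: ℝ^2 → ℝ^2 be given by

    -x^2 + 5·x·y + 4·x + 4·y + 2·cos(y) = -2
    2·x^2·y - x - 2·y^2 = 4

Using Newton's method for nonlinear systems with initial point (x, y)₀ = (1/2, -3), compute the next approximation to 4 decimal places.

(-0.0740, -1.4015)

At (1/2, -3): F = (-17.729985, -24.0000).
Jacobian J = [[-2·x + 5·y + 4, 5·x - 2·sin(y) + 4], [4·x·y - 1, 2·x^2 - 4·y]].
At the point, J = [[-12.0000, 6.782240], [-7.0000, 12.5000]] (det J = -102.524320).
Solving J·Δ = −F gives Δ = (-0.5740, 1.5985).
Then the next iterate is (x, y)₁ = (-0.0740, -1.4015).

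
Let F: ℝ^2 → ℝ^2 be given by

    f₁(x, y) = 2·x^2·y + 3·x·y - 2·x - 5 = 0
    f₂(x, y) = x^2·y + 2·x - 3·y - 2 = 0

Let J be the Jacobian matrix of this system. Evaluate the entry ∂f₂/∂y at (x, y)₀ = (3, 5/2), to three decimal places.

∂f₂/∂y = x^2 - 3.
At (3, 5/2) this is 6.000.

6.000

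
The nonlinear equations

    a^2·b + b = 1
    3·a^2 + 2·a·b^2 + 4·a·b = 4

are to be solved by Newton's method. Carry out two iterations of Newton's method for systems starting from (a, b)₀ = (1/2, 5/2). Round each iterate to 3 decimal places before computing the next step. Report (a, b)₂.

At (1/2, 5/2): F = (2.125, 8.000).
Jacobian J = [[2·a·b, a^2 + 1], [6·a + 2·b^2 + 4·b, 4·a·b + 4·a]].
At the point, J = [[2.500, 1.250], [25.500, 7.000]] (det J = -14.375).
Solving J·Δ = −F gives Δ = (0.339, -2.378).
Then the next iterate is (a, b)₁ = (0.839, 0.122).
Round to (0.839, 0.122) and repeat: F = (-0.79212, -1.45383), J = [[0.20472, 1.70392], [5.55177, 3.76543]].
Δ = (-0.058, 0.472), so (a, b)₂ = (0.781, 0.594).

(0.781, 0.594)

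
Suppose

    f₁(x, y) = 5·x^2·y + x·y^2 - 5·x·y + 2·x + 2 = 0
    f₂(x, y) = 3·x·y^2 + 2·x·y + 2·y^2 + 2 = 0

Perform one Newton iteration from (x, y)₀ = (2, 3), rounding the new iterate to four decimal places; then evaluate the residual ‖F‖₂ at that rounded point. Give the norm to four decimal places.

At (2, 3): F = (54.0000, 86.0000).
Jacobian J = [[10·x·y + y^2 - 5·y + 2, 5·x^2 + 2·x·y - 5·x], [3·y^2 + 2·y, 6·x·y + 2·x + 4·y]].
At the point, J = [[56.0000, 22.0000], [33.0000, 52.0000]] (det J = 2186.0000).
Solving J·Δ = −F gives Δ = (-0.4190, -1.3879).
Then the next iterate is (x, y)₁ = (1.5810, 1.6121).
Re-evaluating at (1.5810, 1.6121): F = (16.674869, 24.621616), so ‖F‖₂ = 29.7368.

29.7368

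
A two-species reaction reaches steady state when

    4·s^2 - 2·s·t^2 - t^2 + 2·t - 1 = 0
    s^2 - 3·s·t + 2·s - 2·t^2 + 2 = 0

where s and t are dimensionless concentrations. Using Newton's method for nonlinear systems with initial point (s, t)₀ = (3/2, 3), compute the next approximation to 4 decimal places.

At (3/2, 3): F = (-22.0000, -24.2500).
Jacobian J = [[8·s - 2·t^2, -4·s·t - 2·t + 2], [2·s - 3·t + 2, -3·s - 4·t]].
At the point, J = [[-6.0000, -22.0000], [-4.0000, -16.5000]] (det J = 11.0000).
Solving J·Δ = −F gives Δ = (15.5000, -5.2273).
Then the next iterate is (s, t)₁ = (17.0000, -2.2273).

(17.0000, -2.2273)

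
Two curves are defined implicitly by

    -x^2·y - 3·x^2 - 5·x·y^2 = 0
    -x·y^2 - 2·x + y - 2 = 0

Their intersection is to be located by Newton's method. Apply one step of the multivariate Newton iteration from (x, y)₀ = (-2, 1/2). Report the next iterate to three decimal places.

(-0.986, 0.261)

At (-2, 1/2): F = (-11.500, 3.000).
Jacobian J = [[-2·x·y - 6·x - 5·y^2, -x^2 - 10·x·y], [-y^2 - 2, -2·x·y + 1]].
At the point, J = [[12.750, 6.000], [-2.250, 3.000]] (det J = 51.750).
Solving J·Δ = −F gives Δ = (1.014, -0.239).
Then the next iterate is (x, y)₁ = (-0.986, 0.261).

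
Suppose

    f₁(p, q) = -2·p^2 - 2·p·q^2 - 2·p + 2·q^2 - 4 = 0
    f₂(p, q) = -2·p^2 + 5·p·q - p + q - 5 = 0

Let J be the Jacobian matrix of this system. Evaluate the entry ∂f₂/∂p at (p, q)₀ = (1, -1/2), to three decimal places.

-7.500

∂f₂/∂p = -4·p + 5·q - 1.
At (1, -1/2) this is -7.500.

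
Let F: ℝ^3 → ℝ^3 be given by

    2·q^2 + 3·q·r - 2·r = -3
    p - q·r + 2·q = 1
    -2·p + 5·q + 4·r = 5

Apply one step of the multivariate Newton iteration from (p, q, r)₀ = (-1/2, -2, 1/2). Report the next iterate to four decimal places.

At (-1/2, -2, 1/2): F = (7.0000, -4.5000, -12.0000).
Jacobian J = [[0, 4·q + 3·r, 3·q - 2], [1, -r + 2, -q], [-2, 5, 4]].
At the point, J = [[0.0000, -6.5000, -8.0000], [1.0000, 1.5000, 2.0000], [-2.0000, 5.0000, 4.0000]] (det J = -12.0000).
Solving J·Δ = −F gives Δ = (3.9167, 9.3333, -6.7083).
Then the next iterate is (p, q, r)₁ = (3.4167, 7.3333, -6.2083).

(3.4167, 7.3333, -6.2083)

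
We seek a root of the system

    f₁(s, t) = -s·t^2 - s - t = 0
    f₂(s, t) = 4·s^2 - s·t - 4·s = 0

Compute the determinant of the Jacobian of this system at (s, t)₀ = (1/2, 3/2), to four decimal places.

J = [[-t^2 - 1, -2·s·t - 1], [8·s - t - 4, -s]].
At the point, J = [[-3.2500, -2.5000], [-1.5000, -0.5000]].
det J = -2.1250.

-2.1250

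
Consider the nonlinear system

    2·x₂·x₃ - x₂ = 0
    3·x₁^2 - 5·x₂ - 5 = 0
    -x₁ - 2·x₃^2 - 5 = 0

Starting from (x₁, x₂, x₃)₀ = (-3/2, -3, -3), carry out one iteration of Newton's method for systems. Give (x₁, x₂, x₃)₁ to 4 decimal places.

At (-3/2, -3, -3): F = (21.0000, 16.7500, -21.5000).
Jacobian J = [[0, 2·x₃ - 1, 2·x₂], [6·x₁, -5, 0], [-1, 0, -4·x₃]].
At the point, J = [[0.0000, -7.0000, -6.0000], [-9.0000, -5.0000, 0.0000], [-1.0000, 0.0000, 12.0000]] (det J = -726.0000).
Solving J·Δ = −F gives Δ = (1.0909, 1.3864, 1.8826).
Then the next iterate is (x₁, x₂, x₃)₁ = (-0.4091, -1.6136, -1.1174).

(-0.4091, -1.6136, -1.1174)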